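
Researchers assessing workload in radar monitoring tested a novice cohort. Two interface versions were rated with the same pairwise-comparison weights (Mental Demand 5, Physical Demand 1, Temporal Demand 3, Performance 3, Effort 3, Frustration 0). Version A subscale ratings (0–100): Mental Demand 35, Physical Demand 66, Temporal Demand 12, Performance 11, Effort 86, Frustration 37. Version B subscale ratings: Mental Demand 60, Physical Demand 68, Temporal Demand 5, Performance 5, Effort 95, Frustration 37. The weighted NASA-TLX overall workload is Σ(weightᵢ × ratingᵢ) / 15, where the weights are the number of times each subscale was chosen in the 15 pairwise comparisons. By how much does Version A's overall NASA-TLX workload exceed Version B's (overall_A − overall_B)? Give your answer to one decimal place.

Version A weighted sum = 5·35 + 1·66 + 3·12 + 3·11 + 3·86 + 0·37 = 175 + 66 + 36 + 33 + 258 + 0 = 568; overall_A = 568/15 = 37.8667.
Version B weighted sum = 5·60 + 1·68 + 3·5 + 3·5 + 3·95 + 0·37 = 300 + 68 + 15 + 15 + 285 + 0 = 683; overall_B = 683/15 = 45.5333.
Difference = 37.8667 − 45.5333 = -7.6666 ≈ -7.7.

-7.7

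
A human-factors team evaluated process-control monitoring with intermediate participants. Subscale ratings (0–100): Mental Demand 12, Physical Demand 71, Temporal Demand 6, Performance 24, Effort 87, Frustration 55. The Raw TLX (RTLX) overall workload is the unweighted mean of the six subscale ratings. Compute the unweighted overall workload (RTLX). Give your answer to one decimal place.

Sum of ratings = 12 + 71 + 6 + 24 + 87 + 55 = 255.
RTLX = 255 / 6 = 42.5000 ≈ 42.5.

42.5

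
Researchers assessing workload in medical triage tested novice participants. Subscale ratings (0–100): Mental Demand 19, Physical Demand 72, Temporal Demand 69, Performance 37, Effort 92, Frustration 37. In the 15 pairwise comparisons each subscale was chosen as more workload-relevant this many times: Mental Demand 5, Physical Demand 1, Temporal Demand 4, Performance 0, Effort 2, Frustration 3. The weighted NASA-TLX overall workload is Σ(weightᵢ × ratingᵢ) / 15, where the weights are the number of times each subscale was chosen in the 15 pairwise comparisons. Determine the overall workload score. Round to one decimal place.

The tallies are the weights (they sum to 15).
Weighted sum = 5·19 + 1·72 + 4·69 + 0·37 + 2·92 + 3·37
            = 95 + 72 + 276 + 0 + 184 + 111 = 738.
Overall workload = 738 / 15 = 49.2000 ≈ 49.2.

49.2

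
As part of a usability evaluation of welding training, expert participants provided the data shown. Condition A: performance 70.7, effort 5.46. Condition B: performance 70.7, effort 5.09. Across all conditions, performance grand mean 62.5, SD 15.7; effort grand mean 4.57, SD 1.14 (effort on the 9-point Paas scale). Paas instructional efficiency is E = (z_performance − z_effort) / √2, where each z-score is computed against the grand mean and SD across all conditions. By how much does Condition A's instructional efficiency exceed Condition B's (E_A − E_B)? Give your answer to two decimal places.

Condition A: z_P = (70.7 − 62.5)/15.7 = 0.5223; z_E = (5.46 − 4.57)/1.14 = 0.7807; E_A = (0.5223 − 0.7807)/√2 = -0.1827.
Condition B: z_P = (70.7 − 62.5)/15.7 = 0.5223; z_E = (5.09 − 4.57)/1.14 = 0.4561; E_B = (0.5223 − 0.4561)/√2 = 0.0468.
E_A − E_B = -0.1827 − 0.0468 = -0.2295 ≈ -0.23.

-0.23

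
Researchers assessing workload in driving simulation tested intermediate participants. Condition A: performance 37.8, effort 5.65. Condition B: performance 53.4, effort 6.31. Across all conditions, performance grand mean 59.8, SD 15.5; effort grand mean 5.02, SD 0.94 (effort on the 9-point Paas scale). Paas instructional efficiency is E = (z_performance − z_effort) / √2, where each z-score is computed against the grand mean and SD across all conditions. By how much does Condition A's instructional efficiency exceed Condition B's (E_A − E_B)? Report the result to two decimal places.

-0.22

Condition A: z_P = (37.8 − 59.8)/15.5 = -1.4194; z_E = (5.65 − 5.02)/0.94 = 0.6702; E_A = (-1.4194 − 0.6702)/√2 = -1.4776.
Condition B: z_P = (53.4 − 59.8)/15.5 = -0.4129; z_E = (6.31 − 5.02)/0.94 = 1.3723; E_B = (-0.4129 − 1.3723)/√2 = -1.2623.
E_A − E_B = -1.4776 − (-1.2623) = -0.2153 ≈ -0.22.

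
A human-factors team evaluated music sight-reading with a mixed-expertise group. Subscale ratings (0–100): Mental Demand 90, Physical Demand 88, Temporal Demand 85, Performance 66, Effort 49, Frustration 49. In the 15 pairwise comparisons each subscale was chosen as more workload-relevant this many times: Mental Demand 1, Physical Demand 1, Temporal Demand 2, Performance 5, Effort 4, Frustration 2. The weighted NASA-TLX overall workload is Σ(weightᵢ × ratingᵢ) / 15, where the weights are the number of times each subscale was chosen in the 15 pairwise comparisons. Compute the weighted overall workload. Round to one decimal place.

The tallies are the weights (they sum to 15).
Weighted sum = 1·90 + 1·88 + 2·85 + 5·66 + 4·49 + 2·49
            = 90 + 88 + 170 + 330 + 196 + 98 = 972.
Overall workload = 972 / 15 = 64.8000 ≈ 64.8.

64.8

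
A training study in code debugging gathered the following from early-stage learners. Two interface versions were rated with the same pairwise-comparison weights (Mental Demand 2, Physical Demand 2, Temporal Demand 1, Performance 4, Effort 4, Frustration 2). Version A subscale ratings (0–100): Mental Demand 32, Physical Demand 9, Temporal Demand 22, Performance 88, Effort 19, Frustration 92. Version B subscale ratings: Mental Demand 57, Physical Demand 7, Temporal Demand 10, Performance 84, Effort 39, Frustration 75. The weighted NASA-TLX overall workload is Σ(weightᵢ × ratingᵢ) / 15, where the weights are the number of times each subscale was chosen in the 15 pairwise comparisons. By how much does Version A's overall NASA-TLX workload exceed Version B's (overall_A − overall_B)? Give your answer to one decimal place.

-4.3

Version A weighted sum = 2·32 + 2·9 + 1·22 + 4·88 + 4·19 + 2·92 = 64 + 18 + 22 + 352 + 76 + 184 = 716; overall_A = 716/15 = 47.7333.
Version B weighted sum = 2·57 + 2·7 + 1·10 + 4·84 + 4·39 + 2·75 = 114 + 14 + 10 + 336 + 156 + 150 = 780; overall_B = 780/15 = 52.0000.
Difference = 47.7333 − 52.0000 = -4.2667 ≈ -4.3.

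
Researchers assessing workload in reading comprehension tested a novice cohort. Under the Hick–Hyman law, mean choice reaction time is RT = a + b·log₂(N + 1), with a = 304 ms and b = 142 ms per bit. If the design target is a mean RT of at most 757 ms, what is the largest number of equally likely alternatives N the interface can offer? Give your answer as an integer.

Set 304 + 142·log₂(N + 1) ≤ 757.
log₂(N + 1) ≤ (757 − 304) / 142 = 3.1901.
N + 1 ≤ 2^3.1901 = 9.1267.
N ≤ 8.1267, so the largest integer N is 8.

8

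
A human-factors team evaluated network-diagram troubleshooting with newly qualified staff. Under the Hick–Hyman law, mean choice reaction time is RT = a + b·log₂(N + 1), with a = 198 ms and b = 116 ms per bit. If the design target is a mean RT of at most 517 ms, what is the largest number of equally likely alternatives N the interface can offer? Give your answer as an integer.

Set 198 + 116·log₂(N + 1) ≤ 517.
log₂(N + 1) ≤ (517 − 198) / 116 = 2.7500.
N + 1 ≤ 2^2.7500 = 6.7272.
N ≤ 5.7272, so the largest integer N is 5.

5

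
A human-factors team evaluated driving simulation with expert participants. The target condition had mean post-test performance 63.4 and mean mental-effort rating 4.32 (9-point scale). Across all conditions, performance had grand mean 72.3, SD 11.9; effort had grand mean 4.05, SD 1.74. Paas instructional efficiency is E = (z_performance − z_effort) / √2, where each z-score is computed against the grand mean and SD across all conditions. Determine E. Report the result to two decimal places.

-0.64

z_performance = (63.4 − 72.3) / 11.9 = -8.9000 / 11.9 = -0.7479.
z_effort = (4.32 − 4.05) / 1.74 = 0.2700 / 1.74 = 0.1552.
z_P − z_E = -0.7479 − 0.1552 = -0.9031.
E = -0.9031 / √2 = -0.9031 / 1.41421 = -0.6386 ≈ -0.64.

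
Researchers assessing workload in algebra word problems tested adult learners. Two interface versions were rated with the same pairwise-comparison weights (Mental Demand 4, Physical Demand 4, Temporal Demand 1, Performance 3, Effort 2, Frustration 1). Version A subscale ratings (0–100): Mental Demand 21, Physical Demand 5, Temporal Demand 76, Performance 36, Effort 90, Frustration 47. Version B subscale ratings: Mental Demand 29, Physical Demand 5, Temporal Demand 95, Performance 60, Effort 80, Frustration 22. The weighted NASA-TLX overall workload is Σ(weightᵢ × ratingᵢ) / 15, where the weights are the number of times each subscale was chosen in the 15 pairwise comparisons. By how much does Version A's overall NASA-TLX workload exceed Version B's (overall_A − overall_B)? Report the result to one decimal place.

Version A weighted sum = 4·21 + 4·5 + 1·76 + 3·36 + 2·90 + 1·47 = 84 + 20 + 76 + 108 + 180 + 47 = 515; overall_A = 515/15 = 34.3333.
Version B weighted sum = 4·29 + 4·5 + 1·95 + 3·60 + 2·80 + 1·22 = 116 + 20 + 95 + 180 + 160 + 22 = 593; overall_B = 593/15 = 39.5333.
Difference = 34.3333 − 39.5333 = -5.2000 ≈ -5.2.

-5.2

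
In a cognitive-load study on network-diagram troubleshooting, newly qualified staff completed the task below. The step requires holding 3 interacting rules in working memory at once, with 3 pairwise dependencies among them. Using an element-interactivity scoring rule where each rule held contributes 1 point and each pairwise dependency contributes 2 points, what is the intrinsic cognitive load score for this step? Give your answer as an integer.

9

Element contribution: 3 × 1 = 3.
Interaction contribution: 3 × 2 = 6.
Intrinsic load = 3 + 6 = 9.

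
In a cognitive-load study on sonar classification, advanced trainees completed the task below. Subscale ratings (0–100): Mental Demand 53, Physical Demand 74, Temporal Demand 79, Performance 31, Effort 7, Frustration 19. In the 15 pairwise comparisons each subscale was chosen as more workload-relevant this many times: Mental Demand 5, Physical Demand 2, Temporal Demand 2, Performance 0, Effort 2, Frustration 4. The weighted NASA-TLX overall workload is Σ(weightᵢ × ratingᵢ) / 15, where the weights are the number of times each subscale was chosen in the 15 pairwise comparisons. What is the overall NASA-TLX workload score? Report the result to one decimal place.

44.1

The tallies are the weights (they sum to 15).
Weighted sum = 5·53 + 2·74 + 2·79 + 0·31 + 2·7 + 4·19
            = 265 + 148 + 158 + 0 + 14 + 76 = 661.
Overall workload = 661 / 15 = 44.0667 ≈ 44.1.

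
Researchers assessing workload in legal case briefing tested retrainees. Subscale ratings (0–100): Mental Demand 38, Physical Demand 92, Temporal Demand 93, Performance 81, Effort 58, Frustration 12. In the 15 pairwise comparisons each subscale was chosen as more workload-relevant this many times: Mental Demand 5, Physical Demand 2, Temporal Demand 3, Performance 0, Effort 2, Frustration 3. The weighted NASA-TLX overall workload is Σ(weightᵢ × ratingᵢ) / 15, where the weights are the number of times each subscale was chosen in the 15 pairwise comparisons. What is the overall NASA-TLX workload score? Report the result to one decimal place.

53.7

The tallies are the weights (they sum to 15).
Weighted sum = 5·38 + 2·92 + 3·93 + 0·81 + 2·58 + 3·12
            = 190 + 184 + 279 + 0 + 116 + 36 = 805.
Overall workload = 805 / 15 = 53.6667 ≈ 53.7.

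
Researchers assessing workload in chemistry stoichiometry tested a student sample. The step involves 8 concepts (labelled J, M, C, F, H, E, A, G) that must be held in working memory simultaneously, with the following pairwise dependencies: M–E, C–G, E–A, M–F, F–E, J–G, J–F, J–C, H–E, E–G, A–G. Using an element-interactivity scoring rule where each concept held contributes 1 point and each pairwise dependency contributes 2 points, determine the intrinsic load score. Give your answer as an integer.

30

Count of concepts held simultaneously: 8.
Count of pairwise dependencies listed: 11.
Element contribution: 8 × 1 = 8.
Interaction contribution: 11 × 2 = 22.
Intrinsic load = 8 + 22 = 30.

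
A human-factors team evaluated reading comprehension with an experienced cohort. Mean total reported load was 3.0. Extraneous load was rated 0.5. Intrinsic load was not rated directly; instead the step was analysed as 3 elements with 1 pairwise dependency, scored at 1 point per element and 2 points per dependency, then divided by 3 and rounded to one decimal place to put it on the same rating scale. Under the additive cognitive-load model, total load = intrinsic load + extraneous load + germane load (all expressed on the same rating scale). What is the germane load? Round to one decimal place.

Intrinsic (element-interactivity): (3 × 1 + 1 × 2) / 3 = 5 / 3 = 1.6667 → 1.7.
germane load = total − intrinsic − extraneous
             = 3.0 − 1.7 − 0.5 = 0.8.

0.8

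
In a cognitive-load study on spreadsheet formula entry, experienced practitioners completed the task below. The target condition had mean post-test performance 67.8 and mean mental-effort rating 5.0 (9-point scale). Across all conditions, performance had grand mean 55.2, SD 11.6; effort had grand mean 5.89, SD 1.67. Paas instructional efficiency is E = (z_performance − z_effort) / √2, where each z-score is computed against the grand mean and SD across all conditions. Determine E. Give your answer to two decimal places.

1.14

z_performance = (67.8 − 55.2) / 11.6 = 12.6000 / 11.6 = 1.0862.
z_effort = (5.0 − 5.89) / 1.67 = -0.8900 / 1.67 = -0.5329.
z_P − z_E = 1.0862 − (-0.5329) = 1.6191.
E = 1.6191 / √2 = 1.6191 / 1.41421 = 1.1449 ≈ 1.14.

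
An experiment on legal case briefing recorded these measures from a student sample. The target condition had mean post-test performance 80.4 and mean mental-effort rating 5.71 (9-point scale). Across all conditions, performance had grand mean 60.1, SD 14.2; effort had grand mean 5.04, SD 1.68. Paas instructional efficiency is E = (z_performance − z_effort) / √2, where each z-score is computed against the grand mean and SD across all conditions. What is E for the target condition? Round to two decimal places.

z_performance = (80.4 − 60.1) / 14.2 = 20.3000 / 14.2 = 1.4296.
z_effort = (5.71 − 5.04) / 1.68 = 0.6700 / 1.68 = 0.3988.
z_P − z_E = 1.4296 − 0.3988 = 1.0308.
E = 1.0308 / √2 = 1.0308 / 1.41421 = 0.7289 ≈ 0.73.

0.73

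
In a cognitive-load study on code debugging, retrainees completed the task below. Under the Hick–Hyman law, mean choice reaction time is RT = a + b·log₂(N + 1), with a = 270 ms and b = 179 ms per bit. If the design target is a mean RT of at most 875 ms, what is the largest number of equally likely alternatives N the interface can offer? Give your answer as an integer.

Set 270 + 179·log₂(N + 1) ≤ 875.
log₂(N + 1) ≤ (875 − 270) / 179 = 3.3799.
N + 1 ≤ 2^3.3799 = 10.4100.
N ≤ 9.4100, so the largest integer N is 9.

9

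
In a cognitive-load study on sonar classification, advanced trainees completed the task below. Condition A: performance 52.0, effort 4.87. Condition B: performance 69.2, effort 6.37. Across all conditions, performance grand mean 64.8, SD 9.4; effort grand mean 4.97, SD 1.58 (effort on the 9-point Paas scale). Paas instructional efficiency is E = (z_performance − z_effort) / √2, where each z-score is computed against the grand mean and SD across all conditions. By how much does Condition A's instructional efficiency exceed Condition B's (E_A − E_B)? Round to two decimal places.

-0.62

Condition A: z_P = (52.0 − 64.8)/9.4 = -1.3617; z_E = (4.87 − 4.97)/1.58 = -0.0633; E_A = (-1.3617 − (-0.0633))/√2 = -0.9181.
Condition B: z_P = (69.2 − 64.8)/9.4 = 0.4681; z_E = (6.37 − 4.97)/1.58 = 0.8861; E_B = (0.4681 − 0.8861)/√2 = -0.2956.
E_A − E_B = -0.9181 − (-0.2956) = -0.6225 ≈ -0.62.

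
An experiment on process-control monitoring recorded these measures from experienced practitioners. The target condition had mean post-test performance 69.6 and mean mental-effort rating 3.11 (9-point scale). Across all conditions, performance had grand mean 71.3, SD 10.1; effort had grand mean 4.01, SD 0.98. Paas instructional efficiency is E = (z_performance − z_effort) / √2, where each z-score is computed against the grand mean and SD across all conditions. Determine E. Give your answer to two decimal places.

0.53

z_performance = (69.6 − 71.3) / 10.1 = -1.7000 / 10.1 = -0.1683.
z_effort = (3.11 − 4.01) / 0.98 = -0.9000 / 0.98 = -0.9184.
z_P − z_E = -0.1683 − (-0.9184) = 0.7501.
E = 0.7501 / √2 = 0.7501 / 1.41421 = 0.5304 ≈ 0.53.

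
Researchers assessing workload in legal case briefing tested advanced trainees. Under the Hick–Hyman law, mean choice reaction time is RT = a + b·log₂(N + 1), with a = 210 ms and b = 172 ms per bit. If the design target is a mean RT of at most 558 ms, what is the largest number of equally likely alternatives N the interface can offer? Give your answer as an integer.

3

Set 210 + 172·log₂(N + 1) ≤ 558.
log₂(N + 1) ≤ (558 − 210) / 172 = 2.0233.
N + 1 ≤ 2^2.0233 = 4.0651.
N ≤ 3.0651, so the largest integer N is 3.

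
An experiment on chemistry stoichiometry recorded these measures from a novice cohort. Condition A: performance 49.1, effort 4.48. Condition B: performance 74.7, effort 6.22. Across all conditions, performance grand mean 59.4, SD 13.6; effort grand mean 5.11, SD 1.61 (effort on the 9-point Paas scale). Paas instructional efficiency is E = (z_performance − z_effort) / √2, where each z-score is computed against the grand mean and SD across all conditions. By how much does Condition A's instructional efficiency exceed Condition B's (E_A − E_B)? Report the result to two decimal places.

-0.57

Condition A: z_P = (49.1 − 59.4)/13.6 = -0.7574; z_E = (4.48 − 5.11)/1.61 = -0.3913; E_A = (-0.7574 − (-0.3913))/√2 = -0.2589.
Condition B: z_P = (74.7 − 59.4)/13.6 = 1.1250; z_E = (6.22 − 5.11)/1.61 = 0.6894; E_B = (1.1250 − 0.6894)/√2 = 0.3080.
E_A − E_B = -0.2589 − 0.3080 = -0.5669 ≈ -0.57.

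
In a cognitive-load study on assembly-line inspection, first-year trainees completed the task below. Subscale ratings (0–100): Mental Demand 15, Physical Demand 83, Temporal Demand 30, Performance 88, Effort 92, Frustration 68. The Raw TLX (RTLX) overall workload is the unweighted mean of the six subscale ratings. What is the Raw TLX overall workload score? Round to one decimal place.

62.7

Sum of ratings = 15 + 83 + 30 + 88 + 92 + 68 = 376.
RTLX = 376 / 6 = 62.6667 ≈ 62.7.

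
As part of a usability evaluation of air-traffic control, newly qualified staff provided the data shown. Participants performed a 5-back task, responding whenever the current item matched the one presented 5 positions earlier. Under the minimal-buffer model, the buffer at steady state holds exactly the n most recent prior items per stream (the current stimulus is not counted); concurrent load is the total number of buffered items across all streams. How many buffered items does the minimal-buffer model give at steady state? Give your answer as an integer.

5

The buffer holds the 5 most recent prior items.
Steady-state concurrent load = 5 items.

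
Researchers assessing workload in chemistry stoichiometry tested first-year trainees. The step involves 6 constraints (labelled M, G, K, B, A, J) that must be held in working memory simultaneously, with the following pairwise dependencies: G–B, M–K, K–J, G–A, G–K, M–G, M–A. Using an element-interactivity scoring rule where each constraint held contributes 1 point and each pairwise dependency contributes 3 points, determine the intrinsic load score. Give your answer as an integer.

27

Count of constraints held simultaneously: 6.
Count of pairwise dependencies listed: 7.
Element contribution: 6 × 1 = 6.
Interaction contribution: 7 × 3 = 21.
Intrinsic load = 6 + 21 = 27.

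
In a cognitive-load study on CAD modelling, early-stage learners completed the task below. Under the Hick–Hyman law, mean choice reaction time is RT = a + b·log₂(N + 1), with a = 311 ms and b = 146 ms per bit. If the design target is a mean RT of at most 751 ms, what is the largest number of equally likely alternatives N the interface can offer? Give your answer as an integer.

Set 311 + 146·log₂(N + 1) ≤ 751.
log₂(N + 1) ≤ (751 − 311) / 146 = 3.0137.
N + 1 ≤ 2^3.0137 = 8.0763.
N ≤ 7.0763, so the largest integer N is 7.

7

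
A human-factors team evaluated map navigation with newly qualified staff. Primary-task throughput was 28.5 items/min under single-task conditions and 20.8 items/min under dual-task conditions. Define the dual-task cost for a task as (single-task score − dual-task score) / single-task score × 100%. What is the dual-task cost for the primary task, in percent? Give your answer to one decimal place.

Cost = (28.5 − 20.8) / 28.5 × 100%
     = 7.7000 / 28.5 × 100% = 27.0175%.
≈ 27.0%.

27.0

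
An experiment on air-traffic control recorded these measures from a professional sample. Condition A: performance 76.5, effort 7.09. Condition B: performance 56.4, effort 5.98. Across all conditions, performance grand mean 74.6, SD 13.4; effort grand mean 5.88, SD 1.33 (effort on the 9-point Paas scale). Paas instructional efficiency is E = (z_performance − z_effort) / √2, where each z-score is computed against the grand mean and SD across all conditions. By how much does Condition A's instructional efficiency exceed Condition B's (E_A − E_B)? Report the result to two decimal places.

Condition A: z_P = (76.5 − 74.6)/13.4 = 0.1418; z_E = (7.09 − 5.88)/1.33 = 0.9098; E_A = (0.1418 − 0.9098)/√2 = -0.5431.
Condition B: z_P = (56.4 − 74.6)/13.4 = -1.3582; z_E = (5.98 − 5.88)/1.33 = 0.0752; E_B = (-1.3582 − 0.0752)/√2 = -1.0136.
E_A − E_B = -0.5431 − (-1.0136) = 0.4705 ≈ 0.47.

0.47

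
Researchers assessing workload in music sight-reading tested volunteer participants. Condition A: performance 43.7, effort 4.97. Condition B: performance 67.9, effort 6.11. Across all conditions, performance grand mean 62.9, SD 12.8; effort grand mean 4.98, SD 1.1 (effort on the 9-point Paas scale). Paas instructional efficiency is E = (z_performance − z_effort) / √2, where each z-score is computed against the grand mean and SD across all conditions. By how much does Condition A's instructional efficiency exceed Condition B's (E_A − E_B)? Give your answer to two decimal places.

Condition A: z_P = (43.7 − 62.9)/12.8 = -1.5000; z_E = (4.97 − 4.98)/1.1 = -0.0091; E_A = (-1.5000 − (-0.0091))/√2 = -1.0542.
Condition B: z_P = (67.9 − 62.9)/12.8 = 0.3906; z_E = (6.11 − 4.98)/1.1 = 1.0273; E_B = (0.3906 − 1.0273)/√2 = -0.4502.
E_A − E_B = -1.0542 − (-0.4502) = -0.6040 ≈ -0.60.

-0.60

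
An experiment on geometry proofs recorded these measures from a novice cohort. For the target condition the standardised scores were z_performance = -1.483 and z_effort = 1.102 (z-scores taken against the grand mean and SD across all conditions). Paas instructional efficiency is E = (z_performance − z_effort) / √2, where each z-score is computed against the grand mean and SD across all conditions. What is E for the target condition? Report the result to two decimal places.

z_P − z_E = -1.483 − 1.102 = -2.5850.
E = -2.5850 / √2 = -2.5850 / 1.41421 = -1.8279 ≈ -1.83.

-1.83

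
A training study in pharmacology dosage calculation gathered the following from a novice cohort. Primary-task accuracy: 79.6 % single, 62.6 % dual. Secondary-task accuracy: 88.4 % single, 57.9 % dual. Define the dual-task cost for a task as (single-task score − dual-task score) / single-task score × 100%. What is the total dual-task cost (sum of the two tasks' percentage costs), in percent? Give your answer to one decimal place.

55.9

Primary cost = (79.6 − 62.6) / 79.6 × 100% = 21.3568%.
Secondary cost = (88.4 − 57.9) / 88.4 × 100% = 34.5023%.
Total = 21.3568% + 34.5023% = 55.8591% ≈ 55.9%.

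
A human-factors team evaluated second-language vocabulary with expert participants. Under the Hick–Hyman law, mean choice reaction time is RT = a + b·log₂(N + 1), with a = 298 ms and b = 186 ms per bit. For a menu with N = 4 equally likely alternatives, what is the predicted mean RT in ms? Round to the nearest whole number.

log₂(4 + 1) = log₂(5) = 2.3219.
RT = 298 + 186 × 2.3219 = 298 + 431.8734 = 729.8734 ms.
≈ 730 ms.

730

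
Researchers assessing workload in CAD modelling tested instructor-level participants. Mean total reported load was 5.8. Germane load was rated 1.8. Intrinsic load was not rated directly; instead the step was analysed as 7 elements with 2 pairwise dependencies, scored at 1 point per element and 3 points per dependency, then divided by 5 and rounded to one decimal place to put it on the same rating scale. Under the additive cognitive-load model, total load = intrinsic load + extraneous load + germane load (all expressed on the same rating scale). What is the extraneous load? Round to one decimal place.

Intrinsic (element-interactivity): (7 × 1 + 2 × 3) / 5 = 13 / 5 = 2.6000 → 2.6.
extraneous load = total − intrinsic − germane
             = 5.8 − 2.6 − 1.8 = 1.4.

1.4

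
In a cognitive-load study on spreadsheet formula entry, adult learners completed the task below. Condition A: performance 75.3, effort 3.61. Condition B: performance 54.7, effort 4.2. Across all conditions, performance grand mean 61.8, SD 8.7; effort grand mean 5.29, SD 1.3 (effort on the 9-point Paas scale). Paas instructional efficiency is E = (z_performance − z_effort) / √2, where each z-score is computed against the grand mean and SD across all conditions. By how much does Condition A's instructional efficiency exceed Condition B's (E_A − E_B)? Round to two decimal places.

2.00

Condition A: z_P = (75.3 − 61.8)/8.7 = 1.5517; z_E = (3.61 − 5.29)/1.3 = -1.2923; E_A = (1.5517 − (-1.2923))/√2 = 2.0110.
Condition B: z_P = (54.7 − 61.8)/8.7 = -0.8161; z_E = (4.2 − 5.29)/1.3 = -0.8385; E_B = (-0.8161 − (-0.8385))/√2 = 0.0158.
E_A − E_B = 2.0110 − 0.0158 = 1.9952 ≈ 2.00.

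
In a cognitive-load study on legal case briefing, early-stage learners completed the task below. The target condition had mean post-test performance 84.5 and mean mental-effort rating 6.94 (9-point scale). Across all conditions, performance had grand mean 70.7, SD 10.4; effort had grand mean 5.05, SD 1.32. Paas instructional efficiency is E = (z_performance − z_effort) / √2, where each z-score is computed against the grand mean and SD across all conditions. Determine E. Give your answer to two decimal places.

z_performance = (84.5 − 70.7) / 10.4 = 13.8000 / 10.4 = 1.3269.
z_effort = (6.94 − 5.05) / 1.32 = 1.8900 / 1.32 = 1.4318.
z_P − z_E = 1.3269 − 1.4318 = -0.1049.
E = -0.1049 / √2 = -0.1049 / 1.41421 = -0.0742 ≈ -0.07.

-0.07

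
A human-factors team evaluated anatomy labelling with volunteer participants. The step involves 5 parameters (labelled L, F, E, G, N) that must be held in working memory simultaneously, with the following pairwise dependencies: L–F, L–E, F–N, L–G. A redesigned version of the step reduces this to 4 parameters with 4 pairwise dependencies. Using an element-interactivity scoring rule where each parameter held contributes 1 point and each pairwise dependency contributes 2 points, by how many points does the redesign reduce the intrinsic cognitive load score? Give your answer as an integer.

Original: 5 × 1 + 4 × 2 = 5 + 8 = 13.
Redesigned: 4 × 1 + 4 × 2 = 4 + 8 = 12.
Reduction = 13 − 12 = 1.

1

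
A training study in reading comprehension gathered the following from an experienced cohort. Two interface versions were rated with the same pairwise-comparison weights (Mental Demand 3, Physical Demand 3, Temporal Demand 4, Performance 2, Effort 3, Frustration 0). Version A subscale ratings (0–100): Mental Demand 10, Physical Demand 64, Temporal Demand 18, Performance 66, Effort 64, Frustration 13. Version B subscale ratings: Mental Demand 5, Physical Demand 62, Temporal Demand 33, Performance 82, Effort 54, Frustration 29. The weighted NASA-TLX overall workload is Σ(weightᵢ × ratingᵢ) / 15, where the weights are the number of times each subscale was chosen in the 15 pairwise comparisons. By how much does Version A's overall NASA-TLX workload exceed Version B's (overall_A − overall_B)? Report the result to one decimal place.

-2.7

Version A weighted sum = 3·10 + 3·64 + 4·18 + 2·66 + 3·64 + 0·13 = 30 + 192 + 72 + 132 + 192 + 0 = 618; overall_A = 618/15 = 41.2000.
Version B weighted sum = 3·5 + 3·62 + 4·33 + 2·82 + 3·54 + 0·29 = 15 + 186 + 132 + 164 + 162 + 0 = 659; overall_B = 659/15 = 43.9333.
Difference = 41.2000 − 43.9333 = -2.7333 ≈ -2.7.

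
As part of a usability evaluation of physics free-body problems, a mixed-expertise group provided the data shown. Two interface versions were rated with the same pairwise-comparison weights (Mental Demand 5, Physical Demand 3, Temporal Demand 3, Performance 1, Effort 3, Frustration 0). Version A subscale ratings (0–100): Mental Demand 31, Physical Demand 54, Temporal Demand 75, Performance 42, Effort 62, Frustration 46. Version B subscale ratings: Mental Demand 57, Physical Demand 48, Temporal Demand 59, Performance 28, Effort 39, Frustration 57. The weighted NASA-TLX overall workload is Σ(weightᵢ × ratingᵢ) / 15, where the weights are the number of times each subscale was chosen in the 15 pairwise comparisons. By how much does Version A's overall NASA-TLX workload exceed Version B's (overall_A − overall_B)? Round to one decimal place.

Version A weighted sum = 5·31 + 3·54 + 3·75 + 1·42 + 3·62 + 0·46 = 155 + 162 + 225 + 42 + 186 + 0 = 770; overall_A = 770/15 = 51.3333.
Version B weighted sum = 5·57 + 3·48 + 3·59 + 1·28 + 3·39 + 0·57 = 285 + 144 + 177 + 28 + 117 + 0 = 751; overall_B = 751/15 = 50.0667.
Difference = 51.3333 − 50.0667 = 1.2666 ≈ 1.3.

1.3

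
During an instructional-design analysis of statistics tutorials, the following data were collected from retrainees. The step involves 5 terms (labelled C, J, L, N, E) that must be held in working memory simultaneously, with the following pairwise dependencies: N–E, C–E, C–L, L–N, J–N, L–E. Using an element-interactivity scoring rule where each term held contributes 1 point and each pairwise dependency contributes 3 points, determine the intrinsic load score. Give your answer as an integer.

23

Count of terms held simultaneously: 5.
Count of pairwise dependencies listed: 6.
Element contribution: 5 × 1 = 5.
Interaction contribution: 6 × 3 = 18.
Intrinsic load = 5 + 18 = 23.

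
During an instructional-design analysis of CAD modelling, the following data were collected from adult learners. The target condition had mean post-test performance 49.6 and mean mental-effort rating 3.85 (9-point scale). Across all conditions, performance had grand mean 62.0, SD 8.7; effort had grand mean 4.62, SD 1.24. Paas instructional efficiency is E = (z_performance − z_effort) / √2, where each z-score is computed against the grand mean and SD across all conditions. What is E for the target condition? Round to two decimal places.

-0.57

z_performance = (49.6 − 62.0) / 8.7 = -12.4000 / 8.7 = -1.4253.
z_effort = (3.85 − 4.62) / 1.24 = -0.7700 / 1.24 = -0.6210.
z_P − z_E = -1.4253 − (-0.6210) = -0.8043.
E = -0.8043 / √2 = -0.8043 / 1.41421 = -0.5687 ≈ -0.57.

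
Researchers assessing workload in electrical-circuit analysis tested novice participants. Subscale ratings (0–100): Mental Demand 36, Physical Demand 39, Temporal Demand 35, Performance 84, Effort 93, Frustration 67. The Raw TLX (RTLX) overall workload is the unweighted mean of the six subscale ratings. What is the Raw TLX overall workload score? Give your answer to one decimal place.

Sum of ratings = 36 + 39 + 35 + 84 + 93 + 67 = 354.
RTLX = 354 / 6 = 59.0000 ≈ 59.0.

59.0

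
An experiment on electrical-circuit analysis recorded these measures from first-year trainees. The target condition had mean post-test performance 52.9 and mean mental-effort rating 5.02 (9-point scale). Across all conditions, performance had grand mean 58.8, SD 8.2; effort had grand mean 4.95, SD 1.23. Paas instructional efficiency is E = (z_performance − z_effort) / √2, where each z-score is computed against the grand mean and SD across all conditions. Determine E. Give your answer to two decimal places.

z_performance = (52.9 − 58.8) / 8.2 = -5.9000 / 8.2 = -0.7195.
z_effort = (5.02 − 4.95) / 1.23 = 0.0700 / 1.23 = 0.0569.
z_P − z_E = -0.7195 − 0.0569 = -0.7764.
E = -0.7764 / √2 = -0.7764 / 1.41421 = -0.5490 ≈ -0.55.

-0.55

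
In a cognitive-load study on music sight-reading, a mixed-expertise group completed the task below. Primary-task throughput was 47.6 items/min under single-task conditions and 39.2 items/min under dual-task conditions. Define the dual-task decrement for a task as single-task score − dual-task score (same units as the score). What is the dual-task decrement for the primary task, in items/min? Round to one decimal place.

Decrement = 47.6 − 39.2 = 8.4000 items/min ≈ 8.4 items/min.

8.4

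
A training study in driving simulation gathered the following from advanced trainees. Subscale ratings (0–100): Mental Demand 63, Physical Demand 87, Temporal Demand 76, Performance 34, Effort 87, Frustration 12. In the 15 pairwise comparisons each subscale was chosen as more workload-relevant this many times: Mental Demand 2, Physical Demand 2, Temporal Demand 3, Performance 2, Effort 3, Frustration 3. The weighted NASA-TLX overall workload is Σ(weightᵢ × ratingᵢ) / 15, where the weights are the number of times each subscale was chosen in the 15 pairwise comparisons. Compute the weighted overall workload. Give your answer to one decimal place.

The tallies are the weights (they sum to 15).
Weighted sum = 2·63 + 2·87 + 3·76 + 2·34 + 3·87 + 3·12
            = 126 + 174 + 228 + 68 + 261 + 36 = 893.
Overall workload = 893 / 15 = 59.5333 ≈ 59.5.

59.5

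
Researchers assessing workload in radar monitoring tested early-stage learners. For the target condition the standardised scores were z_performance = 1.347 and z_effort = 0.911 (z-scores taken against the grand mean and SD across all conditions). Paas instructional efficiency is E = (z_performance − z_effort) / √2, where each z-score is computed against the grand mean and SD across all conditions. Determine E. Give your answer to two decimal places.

z_P − z_E = 1.347 − 0.911 = 0.4360.
E = 0.4360 / √2 = 0.4360 / 1.41421 = 0.3083 ≈ 0.31.

0.31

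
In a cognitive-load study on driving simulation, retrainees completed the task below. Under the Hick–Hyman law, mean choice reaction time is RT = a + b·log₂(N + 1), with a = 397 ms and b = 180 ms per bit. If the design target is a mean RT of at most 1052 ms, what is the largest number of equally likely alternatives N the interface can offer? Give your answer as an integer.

Set 397 + 180·log₂(N + 1) ≤ 1052.
log₂(N + 1) ≤ (1052 − 397) / 180 = 3.6389.
N + 1 ≤ 2^3.6389 = 12.4571.
N ≤ 11.4571, so the largest integer N is 11.

11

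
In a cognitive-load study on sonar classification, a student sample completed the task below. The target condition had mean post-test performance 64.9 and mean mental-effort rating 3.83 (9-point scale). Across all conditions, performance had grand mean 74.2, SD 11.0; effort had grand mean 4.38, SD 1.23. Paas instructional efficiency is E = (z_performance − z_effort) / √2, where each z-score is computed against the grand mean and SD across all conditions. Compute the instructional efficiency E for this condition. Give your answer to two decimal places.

-0.28

z_performance = (64.9 − 74.2) / 11.0 = -9.3000 / 11.0 = -0.8455.
z_effort = (3.83 − 4.38) / 1.23 = -0.5500 / 1.23 = -0.4472.
z_P − z_E = -0.8455 − (-0.4472) = -0.3983.
E = -0.3983 / √2 = -0.3983 / 1.41421 = -0.2816 ≈ -0.28.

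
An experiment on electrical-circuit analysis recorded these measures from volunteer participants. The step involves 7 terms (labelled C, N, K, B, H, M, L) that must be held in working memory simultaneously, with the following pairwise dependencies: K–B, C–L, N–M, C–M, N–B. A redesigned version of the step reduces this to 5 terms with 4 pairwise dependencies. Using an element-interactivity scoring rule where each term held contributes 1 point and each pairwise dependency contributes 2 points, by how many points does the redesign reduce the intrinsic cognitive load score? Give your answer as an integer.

4

Original: 7 × 1 + 5 × 2 = 7 + 10 = 17.
Redesigned: 5 × 1 + 4 × 2 = 5 + 8 = 13.
Reduction = 17 − 13 = 4.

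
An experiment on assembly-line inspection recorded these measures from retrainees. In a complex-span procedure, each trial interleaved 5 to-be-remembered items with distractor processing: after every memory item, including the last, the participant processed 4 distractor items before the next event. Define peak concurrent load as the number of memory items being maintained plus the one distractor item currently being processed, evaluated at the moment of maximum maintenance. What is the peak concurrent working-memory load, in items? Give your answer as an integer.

Maintenance is greatest during the distractor(s) after memory item 5: all 5 memory items are being held.
One distractor item is concurrently being processed.
Peak concurrent load = 5 + 1 = 6 items.

6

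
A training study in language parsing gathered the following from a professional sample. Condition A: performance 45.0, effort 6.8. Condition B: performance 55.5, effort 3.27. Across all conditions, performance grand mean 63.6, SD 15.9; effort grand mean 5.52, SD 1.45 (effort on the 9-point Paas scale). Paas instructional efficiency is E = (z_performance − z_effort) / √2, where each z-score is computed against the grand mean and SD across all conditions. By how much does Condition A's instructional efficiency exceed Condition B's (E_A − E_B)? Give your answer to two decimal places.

-2.19

Condition A: z_P = (45.0 − 63.6)/15.9 = -1.1698; z_E = (6.8 − 5.52)/1.45 = 0.8828; E_A = (-1.1698 − 0.8828)/√2 = -1.4514.
Condition B: z_P = (55.5 − 63.6)/15.9 = -0.5094; z_E = (3.27 − 5.52)/1.45 = -1.5517; E_B = (-0.5094 − (-1.5517))/√2 = 0.7370.
E_A − E_B = -1.4514 − 0.7370 = -2.1884 ≈ -2.19.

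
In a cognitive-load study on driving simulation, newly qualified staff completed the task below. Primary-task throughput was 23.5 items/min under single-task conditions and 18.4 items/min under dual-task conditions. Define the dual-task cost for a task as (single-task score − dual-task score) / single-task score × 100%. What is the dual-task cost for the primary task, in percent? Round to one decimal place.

21.7

Cost = (23.5 − 18.4) / 23.5 × 100%
     = 5.1000 / 23.5 × 100% = 21.7021%.
≈ 21.7%.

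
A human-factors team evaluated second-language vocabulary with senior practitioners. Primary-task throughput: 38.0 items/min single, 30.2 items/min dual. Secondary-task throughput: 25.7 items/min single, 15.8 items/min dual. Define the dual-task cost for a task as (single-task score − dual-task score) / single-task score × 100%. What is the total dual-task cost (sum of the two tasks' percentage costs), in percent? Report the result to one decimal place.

59.0

Primary cost = (38.0 − 30.2) / 38.0 × 100% = 20.5263%.
Secondary cost = (25.7 − 15.8) / 25.7 × 100% = 38.5214%.
Total = 20.5263% + 38.5214% = 59.0477% ≈ 59.0%.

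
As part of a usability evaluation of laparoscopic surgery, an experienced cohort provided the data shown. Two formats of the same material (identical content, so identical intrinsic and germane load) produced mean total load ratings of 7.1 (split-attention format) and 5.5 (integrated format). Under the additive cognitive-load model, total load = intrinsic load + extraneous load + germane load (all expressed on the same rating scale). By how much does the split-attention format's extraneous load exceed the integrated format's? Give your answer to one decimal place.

1.6

Intrinsic and germane load are equal across formats, so the difference in total load equals the difference in extraneous load.
Extraneous-load difference = 7.1 − 5.5 = 1.6.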